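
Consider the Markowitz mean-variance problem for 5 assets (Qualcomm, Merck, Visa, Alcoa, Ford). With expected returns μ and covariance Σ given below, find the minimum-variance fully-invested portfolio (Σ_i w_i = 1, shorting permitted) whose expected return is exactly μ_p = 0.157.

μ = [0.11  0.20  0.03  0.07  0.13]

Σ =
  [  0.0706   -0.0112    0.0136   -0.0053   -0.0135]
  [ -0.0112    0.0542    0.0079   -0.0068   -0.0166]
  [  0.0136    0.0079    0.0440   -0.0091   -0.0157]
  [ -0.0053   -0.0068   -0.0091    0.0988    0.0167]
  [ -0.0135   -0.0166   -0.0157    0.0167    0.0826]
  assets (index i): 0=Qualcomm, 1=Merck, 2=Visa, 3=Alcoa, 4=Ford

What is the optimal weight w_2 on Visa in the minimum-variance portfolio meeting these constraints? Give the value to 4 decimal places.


-0.0290

u=Σ⁻¹μ = [3.0278  5.3226  0.0094  0.7324  2.9921]
v=Σ⁻¹𝟙 = [19.4718  27.6285  22.2076  11.2616  22.7856]
a=μᵀu=1.838098  b=𝟙ᵀu=12.084264  c=𝟙ᵀv=103.355054  D=ac−b²=43.947251
λ₁=(c·0.157−b)/D = (103.355054·0.157−12.084264)/43.947251 = 0.094260
λ₂=(a−b·0.157)/D = (1.838098−12.084264·0.157)/43.947251 = -0.001346
w* = 0.094260·u + -0.001346·v:
  w_0 = 0.094260·3.0278 + -0.001346·19.4718 = 0.2592  (Qualcomm)
  w_1 = 0.094260·5.3226 + -0.001346·27.6285 = 0.4645  (Merck)
  w_2 = 0.094260·0.0094 + -0.001346·22.2076 = -0.0290  (Visa)
  w_3 = 0.094260·0.7324 + -0.001346·11.2616 = 0.0539  (Alcoa)
  w_4 = 0.094260·2.9921 + -0.001346·22.7856 = 0.2514  (Ford)
Σw_i=1.0000  μᵀw=0.1570
σ²=wᵀΣw=λ₁·μ_p+λ₂ = 0.094260·0.157 + -0.001346 = 0.013453 ≈ 0.0135


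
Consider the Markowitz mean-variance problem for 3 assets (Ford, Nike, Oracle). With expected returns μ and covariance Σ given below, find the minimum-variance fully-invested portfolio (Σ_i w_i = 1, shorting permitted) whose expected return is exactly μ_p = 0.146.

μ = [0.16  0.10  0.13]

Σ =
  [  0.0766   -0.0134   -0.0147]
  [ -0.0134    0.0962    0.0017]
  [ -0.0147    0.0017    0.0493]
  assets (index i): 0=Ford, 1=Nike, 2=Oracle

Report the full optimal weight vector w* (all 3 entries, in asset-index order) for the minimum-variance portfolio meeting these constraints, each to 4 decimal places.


p=Σ⁻¹μ = [3.0015  1.3960  3.4838]
q=Σ⁻¹𝟙 = [20.2539  12.7588  25.8832]
a=μᵀp=1.072739  b=𝟙ᵀp=7.881335  c=𝟙ᵀq=58.896015  D=ac−b²=1.064604
λ₁=(c·0.146−b)/D = (58.896015·0.146−7.881335)/1.064604 = 0.673944
λ₂=(a−b·0.146)/D = (1.072739−7.881335·0.146)/1.064604 = -0.073207
w* = 0.673944·p + -0.073207·q:
  w_0 = 0.673944·3.0015 + -0.073207·20.2539 = 0.5401  (Ford)
  w_1 = 0.673944·1.3960 + -0.073207·12.7588 = 0.0068  (Nike)
  w_2 = 0.673944·3.4838 + -0.073207·25.8832 = 0.4530  (Oracle)
Σw_i=1.0000  μᵀw=0.1460
σ²=wᵀΣw=λ₁·μ_p+λ₂ = 0.673944·0.146 + -0.073207 = 0.025189 ≈ 0.0252

0.5401  0.0068  0.4530


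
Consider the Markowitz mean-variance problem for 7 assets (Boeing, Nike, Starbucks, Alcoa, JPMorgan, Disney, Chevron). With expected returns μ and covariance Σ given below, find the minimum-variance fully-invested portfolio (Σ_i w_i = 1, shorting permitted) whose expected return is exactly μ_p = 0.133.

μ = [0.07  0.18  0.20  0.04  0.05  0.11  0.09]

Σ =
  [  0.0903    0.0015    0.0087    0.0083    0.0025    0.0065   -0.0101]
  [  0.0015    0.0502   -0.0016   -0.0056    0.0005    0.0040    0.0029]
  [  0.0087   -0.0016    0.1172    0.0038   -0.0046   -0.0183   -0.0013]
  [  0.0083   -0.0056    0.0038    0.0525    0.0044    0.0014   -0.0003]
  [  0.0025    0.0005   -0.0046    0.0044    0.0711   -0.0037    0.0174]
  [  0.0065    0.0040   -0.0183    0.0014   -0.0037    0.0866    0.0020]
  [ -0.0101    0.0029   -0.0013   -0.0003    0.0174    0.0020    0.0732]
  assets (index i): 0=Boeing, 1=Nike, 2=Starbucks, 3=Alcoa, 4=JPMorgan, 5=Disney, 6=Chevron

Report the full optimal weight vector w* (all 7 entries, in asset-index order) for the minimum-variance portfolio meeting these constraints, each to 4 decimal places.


x=Σ⁻¹μ = [0.4412  3.5478  1.9583  0.8479  0.5657  1.4741  1.0133]
y=Σ⁻¹𝟙 = [8.2044  20.2828  10.0546  18.0051  11.0333  12.0390  11.2904]
a=μᵀx=1.376708  b=𝟙ᵀx=9.848415  c=𝟙ᵀy=90.909492  D=ac−b²=28.164584
λ₁=(c·0.133−b)/D = (90.909492·0.133−9.848415)/28.164584 = 0.079623
λ₂=(a−b·0.133)/D = (1.376708−9.848415·0.133)/28.164584 = 0.002374
w* = 0.079623·x + 0.002374·y:
  w_0 = 0.079623·0.4412 + 0.002374·8.2044 = 0.0546  (Boeing)
  w_1 = 0.079623·3.5478 + 0.002374·20.2828 = 0.3306  (Nike)
  w_2 = 0.079623·1.9583 + 0.002374·10.0546 = 0.1798  (Starbucks)
  w_3 = 0.079623·0.8479 + 0.002374·18.0051 = 0.1103  (Alcoa)
  w_4 = 0.079623·0.5657 + 0.002374·11.0333 = 0.0712  (JPMorgan)
  w_5 = 0.079623·1.4741 + 0.002374·12.0390 = 0.1460  (Disney)
  w_6 = 0.079623·1.0133 + 0.002374·11.2904 = 0.1075  (Chevron)
Σw_i=1.0000  μᵀw=0.1330
σ²=wᵀΣw=λ₁·μ_p+λ₂ = 0.079623·0.133 + 0.002374 = 0.012964 ≈ 0.0130

0.0546  0.3306  0.1798  0.1103  0.0712  0.1460  0.1075


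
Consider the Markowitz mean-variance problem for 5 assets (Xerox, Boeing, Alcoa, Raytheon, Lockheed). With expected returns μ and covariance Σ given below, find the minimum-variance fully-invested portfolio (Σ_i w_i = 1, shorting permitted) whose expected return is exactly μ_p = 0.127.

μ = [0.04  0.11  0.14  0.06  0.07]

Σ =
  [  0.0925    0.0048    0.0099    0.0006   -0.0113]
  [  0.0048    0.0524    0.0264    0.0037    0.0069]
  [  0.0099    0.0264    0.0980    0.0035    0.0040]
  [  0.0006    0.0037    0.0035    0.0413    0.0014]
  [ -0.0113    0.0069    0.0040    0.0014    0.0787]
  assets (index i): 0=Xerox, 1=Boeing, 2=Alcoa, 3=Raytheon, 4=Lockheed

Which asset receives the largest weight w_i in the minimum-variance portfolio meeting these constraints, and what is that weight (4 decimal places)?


p=Σ⁻¹μ = [0.3418  1.4101  0.9403  1.2165  0.7455]
q=Σ⁻¹𝟙 = [11.0787  12.6476  4.3746  22.1221  12.5724]
a=μᵀp=0.425602  b=𝟙ᵀp=4.654219  c=𝟙ᵀq=62.795407  D=ac−b²=5.064096
λ₁=(c·0.127−b)/D = (62.795407·0.127−4.654219)/5.064096 = 0.655753
λ₂=(a−b·0.127)/D = (0.425602−4.654219·0.127)/5.064096 = -0.032678
w* = 0.655753·p + -0.032678·q:
  w_0 = 0.655753·0.3418 + -0.032678·11.0787 = -0.1379  (Xerox)
  w_1 = 0.655753·1.4101 + -0.032678·12.6476 = 0.5114  (Boeing)
  w_2 = 0.655753·0.9403 + -0.032678·4.3746 = 0.4737  (Alcoa)
  w_3 = 0.655753·1.2165 + -0.032678·22.1221 = 0.0748  (Raytheon)
  w_4 = 0.655753·0.7455 + -0.032678·12.5724 = 0.0780  (Lockheed)
Σw_i=1.0000  μᵀw=0.1270
σ²=wᵀΣw=λ₁·μ_p+λ₂ = 0.655753·0.127 + -0.032678 = 0.050603 ≈ 0.0506

Boeing (0.5114)


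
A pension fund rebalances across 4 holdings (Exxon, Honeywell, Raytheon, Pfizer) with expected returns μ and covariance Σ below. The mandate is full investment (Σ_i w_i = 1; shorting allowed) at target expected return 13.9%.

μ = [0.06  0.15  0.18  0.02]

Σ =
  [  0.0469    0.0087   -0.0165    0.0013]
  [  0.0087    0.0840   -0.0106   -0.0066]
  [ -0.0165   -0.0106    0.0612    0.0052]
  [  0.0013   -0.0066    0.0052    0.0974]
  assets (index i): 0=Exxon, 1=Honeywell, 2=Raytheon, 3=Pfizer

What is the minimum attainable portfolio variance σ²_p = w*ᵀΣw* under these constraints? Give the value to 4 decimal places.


0.0168

x=Σ⁻¹μ = [2.2675  2.0512  3.8988  0.1059]
y=Σ⁻¹𝟙 = [27.5211  12.9763  25.2058  9.4332]
a=μᵀx=1.147628  b=𝟙ᵀx=8.323410  c=𝟙ᵀy=75.136353  D=ac−b²=16.949460
λ₁=(c·0.139−b)/D = (75.136353·0.139−8.323410)/16.949460 = 0.125110
λ₂=(a−b·0.139)/D = (1.147628−8.323410·0.139)/16.949460 = -0.000550
w* = 0.125110·x + -0.000550·y:
  w_0 = 0.125110·2.2675 + -0.000550·27.5211 = 0.2685  (Exxon)
  w_1 = 0.125110·2.0512 + -0.000550·12.9763 = 0.2495  (Honeywell)
  w_2 = 0.125110·3.8988 + -0.000550·25.2058 = 0.4739  (Raytheon)
  w_3 = 0.125110·0.1059 + -0.000550·9.4332 = 0.0081  (Pfizer)
Σw_i=1.0000  μᵀw=0.1390
σ²=wᵀΣw=λ₁·μ_p+λ₂ = 0.125110·0.139 + -0.000550 = 0.016840 ≈ 0.0168


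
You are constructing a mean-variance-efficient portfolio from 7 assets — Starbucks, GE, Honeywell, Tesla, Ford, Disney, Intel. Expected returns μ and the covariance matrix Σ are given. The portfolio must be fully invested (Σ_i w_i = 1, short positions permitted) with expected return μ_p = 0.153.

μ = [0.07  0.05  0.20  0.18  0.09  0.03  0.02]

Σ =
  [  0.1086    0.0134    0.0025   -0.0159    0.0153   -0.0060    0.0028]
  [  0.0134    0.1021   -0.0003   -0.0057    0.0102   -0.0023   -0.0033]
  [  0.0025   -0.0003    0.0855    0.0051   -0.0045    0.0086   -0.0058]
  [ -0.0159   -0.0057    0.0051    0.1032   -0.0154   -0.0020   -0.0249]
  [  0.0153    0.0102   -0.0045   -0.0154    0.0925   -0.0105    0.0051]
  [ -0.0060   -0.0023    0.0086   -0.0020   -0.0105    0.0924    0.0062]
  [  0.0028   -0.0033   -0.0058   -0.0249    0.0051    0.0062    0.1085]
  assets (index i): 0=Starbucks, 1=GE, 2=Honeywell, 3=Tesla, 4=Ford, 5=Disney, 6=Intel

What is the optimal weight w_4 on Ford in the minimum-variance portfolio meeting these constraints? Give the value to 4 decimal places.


p=Σ⁻¹μ = [0.6695  0.4298  2.2785  2.1267  1.2757  0.3100  0.7123]
q=Σ⁻¹𝟙 = [8.7948  9.0050  10.8316  16.0131  12.1859  11.5166  12.2866]
a=μᵀp=1.045227  b=𝟙ᵀp=7.802534  c=𝟙ᵀq=80.633577  D=ac−b²=23.400867
λ₁=(c·0.153−b)/D = (80.633577·0.153−7.802534)/23.400867 = 0.193771
λ₂=(a−b·0.153)/D = (1.045227−7.802534·0.153)/23.400867 = -0.006349
w* = 0.193771·p + -0.006349·q:
  w_0 = 0.193771·0.6695 + -0.006349·8.7948 = 0.0739  (Starbucks)
  w_1 = 0.193771·0.4298 + -0.006349·9.0050 = 0.0261  (GE)
  w_2 = 0.193771·2.2785 + -0.006349·10.8316 = 0.3727  (Honeywell)
  w_3 = 0.193771·2.1267 + -0.006349·16.0131 = 0.3104  (Tesla)
  w_4 = 0.193771·1.2757 + -0.006349·12.1859 = 0.1698  (Ford)
  w_5 = 0.193771·0.3100 + -0.006349·11.5166 = -0.0130  (Disney)
  w_6 = 0.193771·0.7123 + -0.006349·12.2866 = 0.0600  (Intel)
Σw_i=1.0000  μᵀw=0.1530
σ²=wᵀΣw=λ₁·μ_p+λ₂ = 0.193771·0.153 + -0.006349 = 0.023298 ≈ 0.0233

0.1698


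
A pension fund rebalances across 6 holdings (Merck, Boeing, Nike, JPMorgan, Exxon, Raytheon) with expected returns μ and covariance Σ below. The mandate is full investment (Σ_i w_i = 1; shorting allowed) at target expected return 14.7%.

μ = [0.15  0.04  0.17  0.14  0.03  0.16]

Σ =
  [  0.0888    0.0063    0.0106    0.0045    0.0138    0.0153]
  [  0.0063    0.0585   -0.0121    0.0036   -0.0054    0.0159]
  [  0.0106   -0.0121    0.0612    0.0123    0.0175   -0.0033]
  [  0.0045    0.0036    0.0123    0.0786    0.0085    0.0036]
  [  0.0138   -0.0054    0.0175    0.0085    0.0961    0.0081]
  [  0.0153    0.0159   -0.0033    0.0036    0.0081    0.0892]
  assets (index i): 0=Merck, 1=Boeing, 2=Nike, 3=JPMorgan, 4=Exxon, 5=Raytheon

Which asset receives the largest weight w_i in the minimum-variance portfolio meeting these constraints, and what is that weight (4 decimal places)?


Nike (0.3698)

p=Σ⁻¹μ = [1.0721  0.5602  2.6933  1.2582  -0.5476  1.6086]
q=Σ⁻¹𝟙 = [5.5179  18.0480  15.8405  8.0948  6.4606  6.7199]
a=μᵀp=1.058178  b=𝟙ᵀp=6.644767  c=𝟙ᵀq=60.681730  D=ac−b²=20.059154
λ₁=(c·0.147−b)/D = (60.681730·0.147−6.644767)/20.059154 = 0.113437
λ₂=(a−b·0.147)/D = (1.058178−6.644767·0.147)/20.059154 = 0.004058
w* = 0.113437·p + 0.004058·q:
  w_0 = 0.113437·1.0721 + 0.004058·5.5179 = 0.1440  (Merck)
  w_1 = 0.113437·0.5602 + 0.004058·18.0480 = 0.1368  (Boeing)
  w_2 = 0.113437·2.6933 + 0.004058·15.8405 = 0.3698  (Nike)
  w_3 = 0.113437·1.2582 + 0.004058·8.0948 = 0.1756  (JPMorgan)
  w_4 = 0.113437·-0.5476 + 0.004058·6.4606 = -0.0359  (Exxon)
  w_5 = 0.113437·1.6086 + 0.004058·6.7199 = 0.2097  (Raytheon)
Σw_i=1.0000  μᵀw=0.1470
σ²=wᵀΣw=λ₁·μ_p+λ₂ = 0.113437·0.147 + 0.004058 = 0.020733 ≈ 0.0207


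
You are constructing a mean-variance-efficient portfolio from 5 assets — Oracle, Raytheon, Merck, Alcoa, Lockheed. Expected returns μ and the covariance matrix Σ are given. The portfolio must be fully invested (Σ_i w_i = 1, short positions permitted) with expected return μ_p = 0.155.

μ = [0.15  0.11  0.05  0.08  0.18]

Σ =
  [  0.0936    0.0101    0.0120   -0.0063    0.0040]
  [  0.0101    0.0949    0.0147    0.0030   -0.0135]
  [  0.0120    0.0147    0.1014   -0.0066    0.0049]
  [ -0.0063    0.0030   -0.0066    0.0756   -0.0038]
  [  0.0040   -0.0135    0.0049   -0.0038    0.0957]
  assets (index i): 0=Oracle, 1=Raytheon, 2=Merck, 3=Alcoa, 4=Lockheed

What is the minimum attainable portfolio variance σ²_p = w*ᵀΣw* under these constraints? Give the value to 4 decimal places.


0.0316

u=Σ⁻¹μ = [1.4498  1.2360  0.1248  1.2433  2.0376]
v=Σ⁻¹𝟙 = [9.1600  9.5340  7.8034  14.8770  11.6026]
a=μᵀu=0.825908  b=𝟙ᵀu=6.091535  c=𝟙ᵀv=52.976975  D=ac−b²=6.647314
λ₁=(c·0.155−b)/D = (52.976975·0.155−6.091535)/6.647314 = 0.318910
λ₂=(a−b·0.155)/D = (0.825908−6.091535·0.155)/6.647314 = -0.017794
w* = 0.318910·u + -0.017794·v:
  w_0 = 0.318910·1.4498 + -0.017794·9.1600 = 0.2994  (Oracle)
  w_1 = 0.318910·1.2360 + -0.017794·9.5340 = 0.2245  (Raytheon)
  w_2 = 0.318910·0.1248 + -0.017794·7.8034 = -0.0991  (Merck)
  w_3 = 0.318910·1.2433 + -0.017794·14.8770 = 0.1318  (Alcoa)
  w_4 = 0.318910·2.0376 + -0.017794·11.6026 = 0.4434  (Lockheed)
Σw_i=1.0000  μᵀw=0.1550
σ²=wᵀΣw=λ₁·μ_p+λ₂ = 0.318910·0.155 + -0.017794 = 0.031637 ≈ 0.0316


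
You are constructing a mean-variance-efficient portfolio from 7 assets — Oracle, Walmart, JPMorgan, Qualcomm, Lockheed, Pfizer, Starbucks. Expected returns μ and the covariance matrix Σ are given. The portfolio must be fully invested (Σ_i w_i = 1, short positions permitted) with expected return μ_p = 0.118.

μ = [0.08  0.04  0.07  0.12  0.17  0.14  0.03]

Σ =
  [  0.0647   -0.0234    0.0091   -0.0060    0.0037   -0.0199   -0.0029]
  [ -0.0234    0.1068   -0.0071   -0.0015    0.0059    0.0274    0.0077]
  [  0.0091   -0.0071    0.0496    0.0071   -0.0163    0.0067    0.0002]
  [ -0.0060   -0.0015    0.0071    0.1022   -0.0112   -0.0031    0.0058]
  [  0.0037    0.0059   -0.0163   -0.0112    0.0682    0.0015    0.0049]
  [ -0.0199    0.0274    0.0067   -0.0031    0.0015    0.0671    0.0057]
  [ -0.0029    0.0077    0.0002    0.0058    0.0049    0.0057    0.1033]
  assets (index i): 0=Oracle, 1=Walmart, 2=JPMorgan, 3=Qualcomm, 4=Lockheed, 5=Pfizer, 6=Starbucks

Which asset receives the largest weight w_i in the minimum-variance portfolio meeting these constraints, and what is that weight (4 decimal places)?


Lockheed (0.2588)

u=Σ⁻¹μ = [1.7838  0.1036  1.5169  1.5747  2.9570  2.4311  -0.0330]
v=Σ⁻¹𝟙 = [21.1412  10.2420  20.1657  11.8452  18.5637  14.5042  7.1256]
a=μᵀu=1.284053  b=𝟙ᵀu=10.334182  c=𝟙ᵀv=103.587557  D=ac−b²=26.216649
λ₁=(c·0.118−b)/D = (103.587557·0.118−10.334182)/26.216649 = 0.072059
λ₂=(a−b·0.118)/D = (1.284053−10.334182·0.118)/26.216649 = 0.002465
w* = 0.072059·u + 0.002465·v:
  w_0 = 0.072059·1.7838 + 0.002465·21.1412 = 0.1806  (Oracle)
  w_1 = 0.072059·0.1036 + 0.002465·10.2420 = 0.0327  (Walmart)
  w_2 = 0.072059·1.5169 + 0.002465·20.1657 = 0.1590  (JPMorgan)
  w_3 = 0.072059·1.5747 + 0.002465·11.8452 = 0.1427  (Qualcomm)
  w_4 = 0.072059·2.9570 + 0.002465·18.5637 = 0.2588  (Lockheed)
  w_5 = 0.072059·2.4311 + 0.002465·14.5042 = 0.2109  (Pfizer)
  w_6 = 0.072059·-0.0330 + 0.002465·7.1256 = 0.0152  (Starbucks)
Σw_i=1.0000  μᵀw=0.1180
σ²=wᵀΣw=λ₁·μ_p+λ₂ = 0.072059·0.118 + 0.002465 = 0.010968 ≈ 0.0110


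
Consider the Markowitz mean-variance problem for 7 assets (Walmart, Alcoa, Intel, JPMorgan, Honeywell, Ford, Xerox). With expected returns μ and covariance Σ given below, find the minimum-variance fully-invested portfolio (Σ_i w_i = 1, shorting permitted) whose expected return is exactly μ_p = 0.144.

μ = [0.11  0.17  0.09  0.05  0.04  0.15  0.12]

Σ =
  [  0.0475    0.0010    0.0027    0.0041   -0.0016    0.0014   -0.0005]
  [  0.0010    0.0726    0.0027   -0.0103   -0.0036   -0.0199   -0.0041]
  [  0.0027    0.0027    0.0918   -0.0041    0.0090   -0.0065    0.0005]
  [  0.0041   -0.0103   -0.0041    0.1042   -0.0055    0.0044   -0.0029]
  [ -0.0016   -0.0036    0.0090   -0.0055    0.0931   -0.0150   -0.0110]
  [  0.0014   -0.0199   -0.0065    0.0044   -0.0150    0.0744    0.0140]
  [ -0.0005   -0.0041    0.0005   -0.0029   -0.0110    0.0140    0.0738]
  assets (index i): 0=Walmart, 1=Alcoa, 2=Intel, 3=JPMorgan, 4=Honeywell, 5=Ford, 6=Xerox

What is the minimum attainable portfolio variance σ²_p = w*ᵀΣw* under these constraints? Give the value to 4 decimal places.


p=Σ⁻¹μ = [2.1000  3.3096  0.9329  0.7440  1.1831  2.8592  1.4810]
q=Σ⁻¹𝟙 = [19.1282  21.8500  9.9234  11.8193  16.4951  19.7851  13.9962]
a=μᵀp=1.568709  b=𝟙ᵀp=12.609780  c=𝟙ᵀq=112.997272  D=ac−b²=18.253329
λ₁=(c·0.144−b)/D = (112.997272·0.144−12.609780)/18.253329 = 0.200611
λ₂=(a−b·0.144)/D = (1.568709−12.609780·0.144)/18.253329 = -0.013537
w* = 0.200611·p + -0.013537·q:
  w_0 = 0.200611·2.1000 + -0.013537·19.1282 = 0.1623  (Walmart)
  w_1 = 0.200611·3.3096 + -0.013537·21.8500 = 0.3681  (Alcoa)
  w_2 = 0.200611·0.9329 + -0.013537·9.9234 = 0.0528  (Intel)
  w_3 = 0.200611·0.7440 + -0.013537·11.8193 = -0.0107  (JPMorgan)
  w_4 = 0.200611·1.1831 + -0.013537·16.4951 = 0.0141  (Honeywell)
  w_5 = 0.200611·2.8592 + -0.013537·19.7851 = 0.3058  (Ford)
  w_6 = 0.200611·1.4810 + -0.013537·13.9962 = 0.1076  (Xerox)
Σw_i=1.0000  μᵀw=0.1440
σ²=wᵀΣw=λ₁·μ_p+λ₂ = 0.200611·0.144 + -0.013537 = 0.015351 ≈ 0.0154

0.0154


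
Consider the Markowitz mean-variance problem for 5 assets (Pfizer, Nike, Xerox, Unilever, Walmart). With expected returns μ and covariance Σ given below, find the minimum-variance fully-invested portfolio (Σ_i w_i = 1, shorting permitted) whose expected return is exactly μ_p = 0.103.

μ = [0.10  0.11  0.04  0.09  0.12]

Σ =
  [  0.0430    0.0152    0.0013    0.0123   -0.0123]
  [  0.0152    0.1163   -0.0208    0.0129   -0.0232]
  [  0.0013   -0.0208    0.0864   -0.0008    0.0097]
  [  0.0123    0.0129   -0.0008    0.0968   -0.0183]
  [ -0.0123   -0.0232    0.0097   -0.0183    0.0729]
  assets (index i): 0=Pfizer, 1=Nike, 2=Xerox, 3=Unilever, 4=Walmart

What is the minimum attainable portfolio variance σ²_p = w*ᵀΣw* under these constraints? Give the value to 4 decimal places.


0.0137

u=Σ⁻¹μ = [2.3815  1.1181  0.4142  0.9717  2.5925]
v=Σ⁻¹𝟙 = [22.3880  10.9860  11.5026  10.2839  22.0421]
a=μᵀu=0.776257  b=𝟙ᵀu=7.477964  c=𝟙ᵀv=77.202564  D=ac−b²=4.009057
λ₁=(c·0.103−b)/D = (77.202564·0.103−7.477964)/4.009057 = 0.118207
λ₂=(a−b·0.103)/D = (0.776257−7.477964·0.103)/4.009057 = 0.001503
w* = 0.118207·u + 0.001503·v:
  w_0 = 0.118207·2.3815 + 0.001503·22.3880 = 0.3152  (Pfizer)
  w_1 = 0.118207·1.1181 + 0.001503·10.9860 = 0.1487  (Nike)
  w_2 = 0.118207·0.4142 + 0.001503·11.5026 = 0.0663  (Xerox)
  w_3 = 0.118207·0.9717 + 0.001503·10.2839 = 0.1303  (Unilever)
  w_4 = 0.118207·2.5925 + 0.001503·22.0421 = 0.3396  (Walmart)
Σw_i=1.0000  μᵀw=0.1030
σ²=wᵀΣw=λ₁·μ_p+λ₂ = 0.118207·0.103 + 0.001503 = 0.013679 ≈ 0.0137


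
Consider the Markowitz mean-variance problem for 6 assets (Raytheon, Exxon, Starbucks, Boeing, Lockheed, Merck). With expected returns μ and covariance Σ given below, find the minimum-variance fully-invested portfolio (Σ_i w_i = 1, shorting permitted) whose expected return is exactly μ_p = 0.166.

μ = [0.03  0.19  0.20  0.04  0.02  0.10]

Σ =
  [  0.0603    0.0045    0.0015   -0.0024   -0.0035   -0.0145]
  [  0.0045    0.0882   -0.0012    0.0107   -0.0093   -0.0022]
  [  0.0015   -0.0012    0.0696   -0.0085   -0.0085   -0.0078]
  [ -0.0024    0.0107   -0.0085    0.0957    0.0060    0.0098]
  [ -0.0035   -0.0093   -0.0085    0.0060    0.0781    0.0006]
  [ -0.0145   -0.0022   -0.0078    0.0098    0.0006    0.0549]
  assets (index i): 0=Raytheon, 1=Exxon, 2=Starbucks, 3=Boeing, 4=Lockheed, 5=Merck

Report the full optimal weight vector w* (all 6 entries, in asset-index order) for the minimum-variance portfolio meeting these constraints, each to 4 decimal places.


0.0076  0.2995  0.4152  -0.0234  0.0418  0.2593

x=Σ⁻¹μ = [0.9254  2.2924  3.3125  0.1575  0.8990  2.5905]
y=Σ⁻¹𝟙 = [22.7146  11.9090  19.9704  7.7608  16.6179  25.9618]
a=μᵀx=1.409131  b=𝟙ᵀx=10.177195  c=𝟙ᵀy=104.934475  D=ac−b²=44.291138
λ₁=(c·0.166−b)/D = (104.934475·0.166−10.177195)/44.291138 = 0.163507
λ₂=(a−b·0.166)/D = (1.409131−10.177195·0.166)/44.291138 = -0.006328
w* = 0.163507·x + -0.006328·y:
  w_0 = 0.163507·0.9254 + -0.006328·22.7146 = 0.0076  (Raytheon)
  w_1 = 0.163507·2.2924 + -0.006328·11.9090 = 0.2995  (Exxon)
  w_2 = 0.163507·3.3125 + -0.006328·19.9704 = 0.4152  (Starbucks)
  w_3 = 0.163507·0.1575 + -0.006328·7.7608 = -0.0234  (Boeing)
  w_4 = 0.163507·0.8990 + -0.006328·16.6179 = 0.0418  (Lockheed)
  w_5 = 0.163507·2.5905 + -0.006328·25.9618 = 0.2593  (Merck)
Σw_i=1.0000  μᵀw=0.1660
σ²=wᵀΣw=λ₁·μ_p+λ₂ = 0.163507·0.166 + -0.006328 = 0.020814 ≈ 0.0208


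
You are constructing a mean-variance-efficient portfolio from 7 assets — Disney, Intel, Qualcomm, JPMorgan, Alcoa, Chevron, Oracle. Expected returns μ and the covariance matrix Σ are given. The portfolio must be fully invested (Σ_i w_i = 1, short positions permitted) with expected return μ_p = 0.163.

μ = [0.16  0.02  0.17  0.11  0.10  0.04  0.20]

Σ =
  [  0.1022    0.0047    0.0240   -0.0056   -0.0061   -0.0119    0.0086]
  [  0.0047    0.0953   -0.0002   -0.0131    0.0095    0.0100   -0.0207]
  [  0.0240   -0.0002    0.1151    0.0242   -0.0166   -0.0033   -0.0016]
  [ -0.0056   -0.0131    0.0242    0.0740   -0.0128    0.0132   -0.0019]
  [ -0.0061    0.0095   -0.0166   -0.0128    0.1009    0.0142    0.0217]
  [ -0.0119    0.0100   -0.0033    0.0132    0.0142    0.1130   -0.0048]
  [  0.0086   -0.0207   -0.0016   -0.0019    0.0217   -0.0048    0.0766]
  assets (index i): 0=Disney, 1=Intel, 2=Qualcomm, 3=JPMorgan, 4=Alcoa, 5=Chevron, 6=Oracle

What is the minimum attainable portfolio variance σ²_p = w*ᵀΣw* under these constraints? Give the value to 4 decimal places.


u=Σ⁻¹μ = [1.2274  0.8100  1.0557  1.5268  0.7688  0.2758  2.5515]
v=Σ⁻¹𝟙 = [8.8033  13.8765  5.1404  15.5378  7.9259  6.5024  14.4713]
a=μᵀu=1.158208  b=𝟙ᵀu=8.216038  c=𝟙ᵀv=72.257696  D=ac−b²=16.186197
λ₁=(c·0.163−b)/D = (72.257696·0.163−8.216038)/16.186197 = 0.220062
λ₂=(a−b·0.163)/D = (1.158208−8.216038·0.163)/16.186197 = -0.011183
w* = 0.220062·u + -0.011183·v:
  w_0 = 0.220062·1.2274 + -0.011183·8.8033 = 0.1716  (Disney)
  w_1 = 0.220062·0.8100 + -0.011183·13.8765 = 0.0231  (Intel)
  w_2 = 0.220062·1.0557 + -0.011183·5.1404 = 0.1748  (Qualcomm)
  w_3 = 0.220062·1.5268 + -0.011183·15.5378 = 0.1622  (JPMorgan)
  w_4 = 0.220062·0.7688 + -0.011183·7.9259 = 0.0806  (Alcoa)
  w_5 = 0.220062·0.2758 + -0.011183·6.5024 = -0.0120  (Chevron)
  w_6 = 0.220062·2.5515 + -0.011183·14.4713 = 0.3997  (Oracle)
Σw_i=1.0000  μᵀw=0.1630
σ²=wᵀΣw=λ₁·μ_p+λ₂ = 0.220062·0.163 + -0.011183 = 0.024687 ≈ 0.0247

0.0247


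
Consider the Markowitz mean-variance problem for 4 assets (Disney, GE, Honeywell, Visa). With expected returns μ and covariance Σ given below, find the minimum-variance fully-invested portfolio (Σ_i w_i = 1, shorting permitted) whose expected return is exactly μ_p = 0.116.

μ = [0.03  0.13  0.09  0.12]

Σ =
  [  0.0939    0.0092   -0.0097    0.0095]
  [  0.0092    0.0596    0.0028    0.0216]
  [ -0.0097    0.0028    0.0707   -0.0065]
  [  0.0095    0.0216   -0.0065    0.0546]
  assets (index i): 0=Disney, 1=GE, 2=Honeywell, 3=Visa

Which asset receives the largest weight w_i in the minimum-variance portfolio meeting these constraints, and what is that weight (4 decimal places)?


Visa (0.3898)

p=Σ⁻¹μ = [0.1429  1.4542  1.3972  1.7640]
q=Σ⁻¹𝟙 = [9.9566  9.0379  16.5291  14.9750]
a=μᵀp=0.530757  b=𝟙ᵀp=4.758242  c=𝟙ᵀq=50.498572  D=ac−b²=4.161624
λ₁=(c·0.116−b)/D = (50.498572·0.116−4.758242)/4.161624 = 0.264222
λ₂=(a−b·0.116)/D = (0.530757−4.758242·0.116)/4.161624 = -0.005094
w* = 0.264222·p + -0.005094·q:
  w_0 = 0.264222·0.1429 + -0.005094·9.9566 = -0.0130  (Disney)
  w_1 = 0.264222·1.4542 + -0.005094·9.0379 = 0.3382  (GE)
  w_2 = 0.264222·1.3972 + -0.005094·16.5291 = 0.2850  (Honeywell)
  w_3 = 0.264222·1.7640 + -0.005094·14.9750 = 0.3898  (Visa)
Σw_i=1.0000  μᵀw=0.1160
σ²=wᵀΣw=λ₁·μ_p+λ₂ = 0.264222·0.116 + -0.005094 = 0.025556 ≈ 0.0256


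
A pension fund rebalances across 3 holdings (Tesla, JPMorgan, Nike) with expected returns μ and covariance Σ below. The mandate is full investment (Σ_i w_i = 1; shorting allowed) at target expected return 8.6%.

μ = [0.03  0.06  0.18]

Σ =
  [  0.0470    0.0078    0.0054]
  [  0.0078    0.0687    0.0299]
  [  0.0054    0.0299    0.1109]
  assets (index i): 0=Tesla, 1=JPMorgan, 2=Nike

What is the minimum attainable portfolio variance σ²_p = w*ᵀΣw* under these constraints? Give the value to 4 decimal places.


0.0324

p=Σ⁻¹μ = [0.4349  0.1437  1.5632]
q=Σ⁻¹𝟙 = [18.9891  10.0583  5.3807]
a=μᵀp=0.303037  b=𝟙ᵀp=2.141691  c=𝟙ᵀq=34.428081  D=ac−b²=5.846146
λ₁=(c·0.086−b)/D = (34.428081·0.086−2.141691)/5.846146 = 0.140113
λ₂=(a−b·0.086)/D = (0.303037−2.141691·0.086)/5.846146 = 0.020330
w* = 0.140113·p + 0.020330·q:
  w_0 = 0.140113·0.4349 + 0.020330·18.9891 = 0.4470  (Tesla)
  w_1 = 0.140113·0.1437 + 0.020330·10.0583 = 0.2246  (JPMorgan)
  w_2 = 0.140113·1.5632 + 0.020330·5.3807 = 0.3284  (Nike)
Σw_i=1.0000  μᵀw=0.0860
σ²=wᵀΣw=λ₁·μ_p+λ₂ = 0.140113·0.086 + 0.020330 = 0.032380 ≈ 0.0324


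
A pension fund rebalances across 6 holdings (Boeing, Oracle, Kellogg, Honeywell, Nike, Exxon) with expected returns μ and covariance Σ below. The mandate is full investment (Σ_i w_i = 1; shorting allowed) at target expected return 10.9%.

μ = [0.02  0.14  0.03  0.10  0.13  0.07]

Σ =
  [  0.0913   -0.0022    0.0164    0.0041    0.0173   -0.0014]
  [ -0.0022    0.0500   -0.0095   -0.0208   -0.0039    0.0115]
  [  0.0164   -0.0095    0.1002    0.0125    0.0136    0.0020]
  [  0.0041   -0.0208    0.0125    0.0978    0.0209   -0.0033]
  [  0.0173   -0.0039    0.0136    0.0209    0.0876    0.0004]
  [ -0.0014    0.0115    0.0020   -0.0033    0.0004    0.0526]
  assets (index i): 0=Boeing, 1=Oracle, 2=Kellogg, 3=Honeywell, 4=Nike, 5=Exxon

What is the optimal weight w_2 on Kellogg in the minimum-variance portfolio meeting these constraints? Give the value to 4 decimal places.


0.0663

u=Σ⁻¹μ = [-0.0386  3.4059  0.2626  1.4703  1.2487  0.6579]
v=Σ⁻¹𝟙 = [8.5090  24.6046  8.1261  13.1874  6.3572  14.3286]
a=μᵀu=0.839345  b=𝟙ᵀu=7.006788  c=𝟙ᵀv=75.112964  D=ac−b²=13.950639
λ₁=(c·0.109−b)/D = (75.112964·0.109−7.006788)/13.950639 = 0.084622
λ₂=(a−b·0.109)/D = (0.839345−7.006788·0.109)/13.950639 = 0.005419
w* = 0.084622·u + 0.005419·v:
  w_0 = 0.084622·-0.0386 + 0.005419·8.5090 = 0.0428  (Boeing)
  w_1 = 0.084622·3.4059 + 0.005419·24.6046 = 0.4216  (Oracle)
  w_2 = 0.084622·0.2626 + 0.005419·8.1261 = 0.0663  (Kellogg)
  w_3 = 0.084622·1.4703 + 0.005419·13.1874 = 0.1959  (Honeywell)
  w_4 = 0.084622·1.2487 + 0.005419·6.3572 = 0.1401  (Nike)
  w_5 = 0.084622·0.6579 + 0.005419·14.3286 = 0.1333  (Exxon)
Σw_i=1.0000  μᵀw=0.1090
σ²=wᵀΣw=λ₁·μ_p+λ₂ = 0.084622·0.109 + 0.005419 = 0.014643 ≈ 0.0146


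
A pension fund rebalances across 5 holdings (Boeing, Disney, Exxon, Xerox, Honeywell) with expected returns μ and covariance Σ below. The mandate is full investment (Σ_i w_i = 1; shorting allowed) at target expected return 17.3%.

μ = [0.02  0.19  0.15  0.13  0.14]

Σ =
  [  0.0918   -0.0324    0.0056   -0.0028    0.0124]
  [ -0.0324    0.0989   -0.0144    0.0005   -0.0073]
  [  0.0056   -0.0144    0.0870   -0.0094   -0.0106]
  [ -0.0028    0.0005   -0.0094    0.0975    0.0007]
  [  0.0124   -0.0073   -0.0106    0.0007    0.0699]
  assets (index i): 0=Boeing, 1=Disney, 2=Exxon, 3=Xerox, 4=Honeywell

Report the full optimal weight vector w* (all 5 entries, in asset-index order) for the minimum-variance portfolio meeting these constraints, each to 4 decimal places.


x=Σ⁻¹μ = [0.7229  2.7168  2.6065  1.5732  2.5379]
y=Σ⁻¹𝟙 = [14.5786  18.4713  16.8798  12.0922  16.0877]
a=μᵀx=1.481451  b=𝟙ᵀx=10.157346  c=𝟙ᵀy=78.109546  D=ac−b²=12.543815
λ₁=(c·0.173−b)/D = (78.109546·0.173−10.157346)/12.543815 = 0.267511
λ₂=(a−b·0.173)/D = (1.481451−10.157346·0.173)/12.543815 = -0.021985
w* = 0.267511·x + -0.021985·y:
  w_0 = 0.267511·0.7229 + -0.021985·14.5786 = -0.1271  (Boeing)
  w_1 = 0.267511·2.7168 + -0.021985·18.4713 = 0.3207  (Disney)
  w_2 = 0.267511·2.6065 + -0.021985·16.8798 = 0.3262  (Exxon)
  w_3 = 0.267511·1.5732 + -0.021985·12.0922 = 0.1550  (Xerox)
  w_4 = 0.267511·2.5379 + -0.021985·16.0877 = 0.3252  (Honeywell)
Σw_i=1.0000  μᵀw=0.1730
σ²=wᵀΣw=λ₁·μ_p+λ₂ = 0.267511·0.173 + -0.021985 = 0.024295 ≈ 0.0243

-0.1271  0.3207  0.3262  0.1550  0.3252


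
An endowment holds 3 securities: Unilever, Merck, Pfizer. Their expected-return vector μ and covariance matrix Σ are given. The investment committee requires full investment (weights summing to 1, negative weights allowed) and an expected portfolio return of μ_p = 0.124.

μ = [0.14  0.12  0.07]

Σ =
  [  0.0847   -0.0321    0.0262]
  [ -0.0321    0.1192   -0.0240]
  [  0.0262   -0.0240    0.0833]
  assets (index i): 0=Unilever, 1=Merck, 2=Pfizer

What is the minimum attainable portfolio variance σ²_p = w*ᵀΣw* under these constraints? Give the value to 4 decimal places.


x=Σ⁻¹μ = [2.0907  1.7055  0.6741]
y=Σ⁻¹𝟙 = [13.6040  14.4463  11.8882]
a=μᵀx=0.544543  b=𝟙ᵀx=4.470293  c=𝟙ᵀy=39.938536  D=ac−b²=1.764741
λ₁=(c·0.124−b)/D = (39.938536·0.124−4.470293)/1.764741 = 0.273176
λ₂=(a−b·0.124)/D = (0.544543−4.470293·0.124)/1.764741 = -0.005538
w* = 0.273176·x + -0.005538·y:
  w_0 = 0.273176·2.0907 + -0.005538·13.6040 = 0.4958  (Unilever)
  w_1 = 0.273176·1.7055 + -0.005538·14.4463 = 0.3859  (Merck)
  w_2 = 0.273176·0.6741 + -0.005538·11.8882 = 0.1183  (Pfizer)
Σw_i=1.0000  μᵀw=0.1240
σ²=wᵀΣw=λ₁·μ_p+λ₂ = 0.273176·0.124 + -0.005538 = 0.028336 ≈ 0.0283

0.0283


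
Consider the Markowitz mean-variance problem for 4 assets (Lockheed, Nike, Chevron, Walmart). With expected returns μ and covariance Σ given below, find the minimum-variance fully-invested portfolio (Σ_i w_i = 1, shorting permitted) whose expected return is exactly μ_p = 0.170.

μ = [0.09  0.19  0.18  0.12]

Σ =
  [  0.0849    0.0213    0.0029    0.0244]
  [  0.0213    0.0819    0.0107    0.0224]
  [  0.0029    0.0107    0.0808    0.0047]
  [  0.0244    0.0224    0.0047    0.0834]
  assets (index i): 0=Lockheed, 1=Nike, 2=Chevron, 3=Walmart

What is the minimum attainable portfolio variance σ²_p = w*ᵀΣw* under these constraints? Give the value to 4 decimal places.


0.0359

g=Σ⁻¹μ = [0.3315  1.7738  1.9369  0.7563]
h=Σ⁻¹𝟙 = [7.5923  6.8233  10.7738  7.3294]
a=μᵀg=0.806259  b=𝟙ᵀg=4.798542  c=𝟙ᵀh=32.518752  D=ac−b²=3.192538
λ₁=(c·0.170−b)/D = (32.518752·0.170−4.798542)/3.192538 = 0.228547
λ₂=(a−b·0.170)/D = (0.806259−4.798542·0.170)/3.192538 = -0.002973
w* = 0.228547·g + -0.002973·h:
  w_0 = 0.228547·0.3315 + -0.002973·7.5923 = 0.0532  (Lockheed)
  w_1 = 0.228547·1.7738 + -0.002973·6.8233 = 0.3851  (Nike)
  w_2 = 0.228547·1.9369 + -0.002973·10.7738 = 0.4106  (Chevron)
  w_3 = 0.228547·0.7563 + -0.002973·7.3294 = 0.1511  (Walmart)
Σw_i=1.0000  μᵀw=0.1700
σ²=wᵀΣw=λ₁·μ_p+λ₂ = 0.228547·0.170 + -0.002973 = 0.035880 ≈ 0.0359


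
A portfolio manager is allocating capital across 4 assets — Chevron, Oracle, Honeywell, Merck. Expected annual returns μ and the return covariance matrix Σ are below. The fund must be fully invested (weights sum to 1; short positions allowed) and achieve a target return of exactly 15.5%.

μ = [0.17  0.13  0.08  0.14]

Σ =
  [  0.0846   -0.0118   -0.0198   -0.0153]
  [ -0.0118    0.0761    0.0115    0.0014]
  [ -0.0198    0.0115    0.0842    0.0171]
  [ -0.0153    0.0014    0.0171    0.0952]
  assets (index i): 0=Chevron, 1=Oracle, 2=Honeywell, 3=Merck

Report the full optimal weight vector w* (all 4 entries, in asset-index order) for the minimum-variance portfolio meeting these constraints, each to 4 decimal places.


u=Σ⁻¹μ = [2.8275  1.9643  0.9981  1.7168]
v=Σ⁻¹𝟙 = [18.6114  13.9959  12.0833  11.1191]
a=μᵀu=1.056242  b=𝟙ᵀu=7.506741  c=𝟙ᵀv=55.809703  D=ac−b²=2.597407
λ₁=(c·0.155−b)/D = (55.809703·0.155−7.506741)/2.597407 = 0.440348
λ₂=(a−b·0.155)/D = (1.056242−7.506741·0.155)/2.597407 = -0.041311
w* = 0.440348·u + -0.041311·v:
  w_0 = 0.440348·2.8275 + -0.041311·18.6114 = 0.4762  (Chevron)
  w_1 = 0.440348·1.9643 + -0.041311·13.9959 = 0.2868  (Oracle)
  w_2 = 0.440348·0.9981 + -0.041311·12.0833 = -0.0597  (Honeywell)
  w_3 = 0.440348·1.7168 + -0.041311·11.1191 = 0.2967  (Merck)
Σw_i=1.0000  μᵀw=0.1550
σ²=wᵀΣw=λ₁·μ_p+λ₂ = 0.440348·0.155 + -0.041311 = 0.026943 ≈ 0.0269

0.4762  0.2868  -0.0597  0.2967


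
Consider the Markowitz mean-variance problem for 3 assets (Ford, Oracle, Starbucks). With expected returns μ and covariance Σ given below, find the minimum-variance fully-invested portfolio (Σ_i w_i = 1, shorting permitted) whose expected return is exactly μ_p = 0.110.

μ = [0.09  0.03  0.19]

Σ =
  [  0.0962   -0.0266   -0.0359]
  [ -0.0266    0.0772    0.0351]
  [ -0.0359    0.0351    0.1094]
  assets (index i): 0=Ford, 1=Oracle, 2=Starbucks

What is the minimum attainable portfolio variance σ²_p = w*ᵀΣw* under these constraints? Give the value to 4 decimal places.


0.0242

p=Σ⁻¹μ = [1.7941  -0.0592  2.3445]
q=Σ⁻¹𝟙 = [18.3216  14.4905  10.5039]
a=μᵀp=0.605144  b=𝟙ᵀp=4.079404  c=𝟙ᵀq=43.316028  D=ac−b²=9.570876
λ₁=(c·0.110−b)/D = (43.316028·0.110−4.079404)/9.570876 = 0.071609
λ₂=(a−b·0.110)/D = (0.605144−4.079404·0.110)/9.570876 = 0.016342
w* = 0.071609·p + 0.016342·q:
  w_0 = 0.071609·1.7941 + 0.016342·18.3216 = 0.4279  (Ford)
  w_1 = 0.071609·-0.0592 + 0.016342·14.4905 = 0.2326  (Oracle)
  w_2 = 0.071609·2.3445 + 0.016342·10.5039 = 0.3395  (Starbucks)
Σw_i=1.0000  μᵀw=0.1100
σ²=wᵀΣw=λ₁·μ_p+λ₂ = 0.071609·0.110 + 0.016342 = 0.024219 ≈ 0.0242


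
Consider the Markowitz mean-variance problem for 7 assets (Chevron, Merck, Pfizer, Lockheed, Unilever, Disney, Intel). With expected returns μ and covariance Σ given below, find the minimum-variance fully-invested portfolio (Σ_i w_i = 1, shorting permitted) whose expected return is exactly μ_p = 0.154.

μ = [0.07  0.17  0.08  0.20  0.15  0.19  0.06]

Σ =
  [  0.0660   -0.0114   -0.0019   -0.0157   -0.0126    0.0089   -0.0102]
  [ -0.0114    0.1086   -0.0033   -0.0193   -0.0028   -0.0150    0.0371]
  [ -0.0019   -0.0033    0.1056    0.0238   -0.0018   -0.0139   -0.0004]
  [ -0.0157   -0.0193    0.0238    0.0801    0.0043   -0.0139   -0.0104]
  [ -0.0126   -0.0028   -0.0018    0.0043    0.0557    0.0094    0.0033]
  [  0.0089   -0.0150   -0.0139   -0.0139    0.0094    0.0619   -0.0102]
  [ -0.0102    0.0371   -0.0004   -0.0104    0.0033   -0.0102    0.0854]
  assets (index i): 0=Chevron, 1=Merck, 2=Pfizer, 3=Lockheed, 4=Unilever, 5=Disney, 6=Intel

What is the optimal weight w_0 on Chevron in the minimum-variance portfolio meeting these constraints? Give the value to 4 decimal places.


0.1586

g=Σ⁻¹μ = [2.5931  3.0481  0.5399  4.2732  2.3641  4.2607  0.6286]
h=Σ⁻¹𝟙 = [26.1463  15.5596  8.4874  23.4577  18.5210  22.6628  12.9605]
a=μᵀg=2.799383  b=𝟙ᵀg=17.707615  c=𝟙ᵀh=127.795251  D=ac−b²=44.188234
λ₁=(c·0.154−b)/D = (127.795251·0.154−17.707615)/44.188234 = 0.044647
λ₂=(a−b·0.154)/D = (2.799383−17.707615·0.154)/44.188234 = 0.001639
w* = 0.044647·g + 0.001639·h:
  w_0 = 0.044647·2.5931 + 0.001639·26.1463 = 0.1586  (Chevron)
  w_1 = 0.044647·3.0481 + 0.001639·15.5596 = 0.1616  (Merck)
  w_2 = 0.044647·0.5399 + 0.001639·8.4874 = 0.0380  (Pfizer)
  w_3 = 0.044647·4.2732 + 0.001639·23.4577 = 0.2292  (Lockheed)
  w_4 = 0.044647·2.3641 + 0.001639·18.5210 = 0.1359  (Unilever)
  w_5 = 0.044647·4.2607 + 0.001639·22.6628 = 0.2274  (Disney)
  w_6 = 0.044647·0.6286 + 0.001639·12.9605 = 0.0493  (Intel)
Σw_i=1.0000  μᵀw=0.1540
σ²=wᵀΣw=λ₁·μ_p+λ₂ = 0.044647·0.154 + 0.001639 = 0.008514 ≈ 0.0085


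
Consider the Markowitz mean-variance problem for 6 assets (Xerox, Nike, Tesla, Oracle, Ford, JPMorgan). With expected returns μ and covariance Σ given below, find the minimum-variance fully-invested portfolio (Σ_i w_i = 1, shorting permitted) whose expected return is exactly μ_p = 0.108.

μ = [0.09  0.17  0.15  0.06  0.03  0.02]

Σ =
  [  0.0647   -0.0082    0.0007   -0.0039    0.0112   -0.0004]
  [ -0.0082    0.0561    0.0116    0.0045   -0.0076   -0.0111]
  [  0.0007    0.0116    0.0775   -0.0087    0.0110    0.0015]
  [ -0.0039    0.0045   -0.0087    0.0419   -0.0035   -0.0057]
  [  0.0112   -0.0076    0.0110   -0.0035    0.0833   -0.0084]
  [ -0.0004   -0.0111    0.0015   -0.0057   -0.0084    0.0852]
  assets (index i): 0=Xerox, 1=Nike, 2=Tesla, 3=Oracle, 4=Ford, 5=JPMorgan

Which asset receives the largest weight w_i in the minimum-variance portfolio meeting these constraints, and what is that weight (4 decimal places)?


Nike (0.3028)

x=Σ⁻¹μ = [1.8086  3.0187  1.6010  1.7392  0.3304  0.7573]
y=Σ⁻¹𝟙 = [17.5967  21.1503  10.6178  28.9338  13.1591  17.6213]
a=μᵀx=1.045513  b=𝟙ᵀx=9.255150  c=𝟙ᵀy=109.078992  D=ac−b²=28.385700
λ₁=(c·0.108−b)/D = (109.078992·0.108−9.255150)/28.385700 = 0.088967
λ₂=(a−b·0.108)/D = (1.045513−9.255150·0.108)/28.385700 = 0.001619
w* = 0.088967·x + 0.001619·y:
  w_0 = 0.088967·1.8086 + 0.001619·17.5967 = 0.1894  (Xerox)
  w_1 = 0.088967·3.0187 + 0.001619·21.1503 = 0.3028  (Nike)
  w_2 = 0.088967·1.6010 + 0.001619·10.6178 = 0.1596  (Tesla)
  w_3 = 0.088967·1.7392 + 0.001619·28.9338 = 0.2016  (Oracle)
  w_4 = 0.088967·0.3304 + 0.001619·13.1591 = 0.0507  (Ford)
  w_5 = 0.088967·0.7573 + 0.001619·17.6213 = 0.0959  (JPMorgan)
Σw_i=1.0000  μᵀw=0.1080
σ²=wᵀΣw=λ₁·μ_p+λ₂ = 0.088967·0.108 + 0.001619 = 0.011227 ≈ 0.0112


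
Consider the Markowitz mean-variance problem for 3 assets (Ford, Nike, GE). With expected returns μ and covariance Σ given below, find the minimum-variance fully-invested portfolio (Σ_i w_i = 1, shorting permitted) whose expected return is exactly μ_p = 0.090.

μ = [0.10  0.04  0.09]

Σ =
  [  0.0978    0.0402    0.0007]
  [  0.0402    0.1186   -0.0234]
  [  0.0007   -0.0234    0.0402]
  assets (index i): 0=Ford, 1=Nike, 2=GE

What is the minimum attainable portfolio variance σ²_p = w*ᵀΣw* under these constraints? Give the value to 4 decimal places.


x=Σ⁻¹μ = [0.7638  0.5846  2.5658]
y=Σ⁻¹𝟙 = [4.5152  13.3240  32.5527]
a=μᵀx=0.330689  b=𝟙ᵀx=3.914228  c=𝟙ᵀy=50.391930  D=ac−b²=1.342873
λ₁=(c·0.090−b)/D = (50.391930·0.090−3.914228)/1.342873 = 0.462475
λ₂=(a−b·0.090)/D = (0.330689−3.914228·0.090)/1.342873 = -0.016079
w* = 0.462475·x + -0.016079·y:
  w_0 = 0.462475·0.7638 + -0.016079·4.5152 = 0.2807  (Ford)
  w_1 = 0.462475·0.5846 + -0.016079·13.3240 = 0.0561  (Nike)
  w_2 = 0.462475·2.5658 + -0.016079·32.5527 = 0.6632  (GE)
Σw_i=1.0000  μᵀw=0.0900
σ²=wᵀΣw=λ₁·μ_p+λ₂ = 0.462475·0.090 + -0.016079 = 0.025544 ≈ 0.0255

0.0255


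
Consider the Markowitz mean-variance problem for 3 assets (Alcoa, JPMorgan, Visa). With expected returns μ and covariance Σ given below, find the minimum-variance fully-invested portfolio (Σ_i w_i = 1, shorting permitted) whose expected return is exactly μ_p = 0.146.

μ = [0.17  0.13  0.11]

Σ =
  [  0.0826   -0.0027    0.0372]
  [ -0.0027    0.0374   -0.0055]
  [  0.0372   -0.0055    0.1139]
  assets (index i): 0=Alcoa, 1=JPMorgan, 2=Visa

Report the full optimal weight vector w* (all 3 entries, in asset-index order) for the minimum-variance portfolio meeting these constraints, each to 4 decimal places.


g=Σ⁻¹μ = [1.9504  3.6913  0.5070]
h=Σ⁻¹𝟙 = [9.9237  28.4711  6.9133]
a=μᵀg=0.867213  b=𝟙ᵀg=6.148729  c=𝟙ᵀh=45.308070  D=ac−b²=1.484870
λ₁=(c·0.146−b)/D = (45.308070·0.146−6.148729)/1.484870 = 0.314000
λ₂=(a−b·0.146)/D = (0.867213−6.148729·0.146)/1.484870 = -0.020542
w* = 0.314000·g + -0.020542·h:
  w_0 = 0.314000·1.9504 + -0.020542·9.9237 = 0.4086  (Alcoa)
  w_1 = 0.314000·3.6913 + -0.020542·28.4711 = 0.5742  (JPMorgan)
  w_2 = 0.314000·0.5070 + -0.020542·6.9133 = 0.0172  (Visa)
Σw_i=1.0000  μᵀw=0.1460
σ²=wᵀΣw=λ₁·μ_p+λ₂ = 0.314000·0.146 + -0.020542 = 0.025302 ≈ 0.0253

0.4086  0.5742  0.0172
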